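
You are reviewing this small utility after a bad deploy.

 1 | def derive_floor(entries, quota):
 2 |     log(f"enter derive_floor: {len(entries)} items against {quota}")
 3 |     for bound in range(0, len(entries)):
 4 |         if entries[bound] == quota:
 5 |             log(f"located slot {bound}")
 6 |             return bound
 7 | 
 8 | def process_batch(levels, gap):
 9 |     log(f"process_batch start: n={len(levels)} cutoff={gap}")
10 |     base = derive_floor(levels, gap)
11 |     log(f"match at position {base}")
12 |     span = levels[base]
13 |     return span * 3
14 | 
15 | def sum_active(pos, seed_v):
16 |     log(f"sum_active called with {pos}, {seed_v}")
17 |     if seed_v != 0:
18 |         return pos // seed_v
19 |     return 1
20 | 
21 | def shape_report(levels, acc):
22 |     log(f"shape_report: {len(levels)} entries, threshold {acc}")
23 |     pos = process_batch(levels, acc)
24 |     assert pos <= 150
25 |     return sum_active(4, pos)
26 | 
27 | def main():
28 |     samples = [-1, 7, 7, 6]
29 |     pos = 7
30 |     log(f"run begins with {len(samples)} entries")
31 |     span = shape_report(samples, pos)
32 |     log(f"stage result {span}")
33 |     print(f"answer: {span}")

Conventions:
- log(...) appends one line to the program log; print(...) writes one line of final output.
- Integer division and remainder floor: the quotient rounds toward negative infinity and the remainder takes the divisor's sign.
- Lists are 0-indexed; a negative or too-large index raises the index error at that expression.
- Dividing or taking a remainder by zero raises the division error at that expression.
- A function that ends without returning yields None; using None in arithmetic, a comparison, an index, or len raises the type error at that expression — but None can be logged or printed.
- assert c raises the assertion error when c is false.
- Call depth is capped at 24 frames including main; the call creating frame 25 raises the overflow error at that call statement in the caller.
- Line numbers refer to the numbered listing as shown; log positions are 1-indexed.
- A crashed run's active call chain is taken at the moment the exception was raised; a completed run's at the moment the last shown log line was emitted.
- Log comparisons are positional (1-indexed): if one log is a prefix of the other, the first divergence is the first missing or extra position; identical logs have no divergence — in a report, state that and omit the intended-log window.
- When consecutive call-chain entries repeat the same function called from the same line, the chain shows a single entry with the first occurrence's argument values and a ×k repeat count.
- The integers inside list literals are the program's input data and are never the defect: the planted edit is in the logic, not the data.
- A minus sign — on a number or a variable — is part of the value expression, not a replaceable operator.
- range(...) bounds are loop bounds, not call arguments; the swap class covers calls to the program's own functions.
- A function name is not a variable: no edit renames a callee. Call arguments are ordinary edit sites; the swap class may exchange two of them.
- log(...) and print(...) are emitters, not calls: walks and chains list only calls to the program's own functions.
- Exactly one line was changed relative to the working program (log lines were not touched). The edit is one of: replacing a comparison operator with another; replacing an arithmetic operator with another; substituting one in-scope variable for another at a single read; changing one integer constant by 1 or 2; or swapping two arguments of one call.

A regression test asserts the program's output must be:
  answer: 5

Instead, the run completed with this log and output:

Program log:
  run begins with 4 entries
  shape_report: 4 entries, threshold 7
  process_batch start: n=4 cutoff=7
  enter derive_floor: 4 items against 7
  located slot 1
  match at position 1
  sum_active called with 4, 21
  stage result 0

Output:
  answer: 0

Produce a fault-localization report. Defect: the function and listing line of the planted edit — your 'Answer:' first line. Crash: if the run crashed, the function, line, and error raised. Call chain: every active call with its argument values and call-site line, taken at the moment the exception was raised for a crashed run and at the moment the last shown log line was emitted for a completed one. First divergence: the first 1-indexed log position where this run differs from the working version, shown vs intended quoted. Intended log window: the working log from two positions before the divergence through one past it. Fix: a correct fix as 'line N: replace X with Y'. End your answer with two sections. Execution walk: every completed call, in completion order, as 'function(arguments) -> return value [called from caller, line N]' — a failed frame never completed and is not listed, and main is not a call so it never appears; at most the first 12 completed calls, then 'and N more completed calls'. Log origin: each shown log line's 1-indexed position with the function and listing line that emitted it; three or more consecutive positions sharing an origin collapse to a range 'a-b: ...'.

Answer: the defect is in shape_report at line 25.
Core observation: At log position 7 the runs split — shown 'sum_active called with 4, 21', but the working version logs 'sum_active called with 21, 4'.
Call chain: main.
First divergence: position 7; shown 'sum_active called with 4, 21' vs intended 'sum_active called with 21, 4'.
Intended log window:
  5: located slot 1
  6: match at position 1
  7: sum_active called with 21, 4
  8: stage result 5
Execution walk:
  derive_floor([-1, 7, 7, 6], 7) -> 1  [called from process_batch, line 10]
  process_batch([-1, 7, 7, 6], 7) -> 21  [called from shape_report, line 23]
  sum_active(4, 21) -> 0  [called from shape_report, line 25]
  shape_report([-1, 7, 7, 6], 7) -> 0  [called from main, line 31]
Log origins:
  1 — main, line 30
  2 — shape_report, line 22
  3 — process_batch, line 9
  4 — derive_floor, line 2
  5 — derive_floor, line 5
  6 — process_batch, line 11
  7 — sum_active, line 16
  8 — main, line 32
A correct fix: line 25: replace `sum_active(4, pos)` with `sum_active(pos, 4)`.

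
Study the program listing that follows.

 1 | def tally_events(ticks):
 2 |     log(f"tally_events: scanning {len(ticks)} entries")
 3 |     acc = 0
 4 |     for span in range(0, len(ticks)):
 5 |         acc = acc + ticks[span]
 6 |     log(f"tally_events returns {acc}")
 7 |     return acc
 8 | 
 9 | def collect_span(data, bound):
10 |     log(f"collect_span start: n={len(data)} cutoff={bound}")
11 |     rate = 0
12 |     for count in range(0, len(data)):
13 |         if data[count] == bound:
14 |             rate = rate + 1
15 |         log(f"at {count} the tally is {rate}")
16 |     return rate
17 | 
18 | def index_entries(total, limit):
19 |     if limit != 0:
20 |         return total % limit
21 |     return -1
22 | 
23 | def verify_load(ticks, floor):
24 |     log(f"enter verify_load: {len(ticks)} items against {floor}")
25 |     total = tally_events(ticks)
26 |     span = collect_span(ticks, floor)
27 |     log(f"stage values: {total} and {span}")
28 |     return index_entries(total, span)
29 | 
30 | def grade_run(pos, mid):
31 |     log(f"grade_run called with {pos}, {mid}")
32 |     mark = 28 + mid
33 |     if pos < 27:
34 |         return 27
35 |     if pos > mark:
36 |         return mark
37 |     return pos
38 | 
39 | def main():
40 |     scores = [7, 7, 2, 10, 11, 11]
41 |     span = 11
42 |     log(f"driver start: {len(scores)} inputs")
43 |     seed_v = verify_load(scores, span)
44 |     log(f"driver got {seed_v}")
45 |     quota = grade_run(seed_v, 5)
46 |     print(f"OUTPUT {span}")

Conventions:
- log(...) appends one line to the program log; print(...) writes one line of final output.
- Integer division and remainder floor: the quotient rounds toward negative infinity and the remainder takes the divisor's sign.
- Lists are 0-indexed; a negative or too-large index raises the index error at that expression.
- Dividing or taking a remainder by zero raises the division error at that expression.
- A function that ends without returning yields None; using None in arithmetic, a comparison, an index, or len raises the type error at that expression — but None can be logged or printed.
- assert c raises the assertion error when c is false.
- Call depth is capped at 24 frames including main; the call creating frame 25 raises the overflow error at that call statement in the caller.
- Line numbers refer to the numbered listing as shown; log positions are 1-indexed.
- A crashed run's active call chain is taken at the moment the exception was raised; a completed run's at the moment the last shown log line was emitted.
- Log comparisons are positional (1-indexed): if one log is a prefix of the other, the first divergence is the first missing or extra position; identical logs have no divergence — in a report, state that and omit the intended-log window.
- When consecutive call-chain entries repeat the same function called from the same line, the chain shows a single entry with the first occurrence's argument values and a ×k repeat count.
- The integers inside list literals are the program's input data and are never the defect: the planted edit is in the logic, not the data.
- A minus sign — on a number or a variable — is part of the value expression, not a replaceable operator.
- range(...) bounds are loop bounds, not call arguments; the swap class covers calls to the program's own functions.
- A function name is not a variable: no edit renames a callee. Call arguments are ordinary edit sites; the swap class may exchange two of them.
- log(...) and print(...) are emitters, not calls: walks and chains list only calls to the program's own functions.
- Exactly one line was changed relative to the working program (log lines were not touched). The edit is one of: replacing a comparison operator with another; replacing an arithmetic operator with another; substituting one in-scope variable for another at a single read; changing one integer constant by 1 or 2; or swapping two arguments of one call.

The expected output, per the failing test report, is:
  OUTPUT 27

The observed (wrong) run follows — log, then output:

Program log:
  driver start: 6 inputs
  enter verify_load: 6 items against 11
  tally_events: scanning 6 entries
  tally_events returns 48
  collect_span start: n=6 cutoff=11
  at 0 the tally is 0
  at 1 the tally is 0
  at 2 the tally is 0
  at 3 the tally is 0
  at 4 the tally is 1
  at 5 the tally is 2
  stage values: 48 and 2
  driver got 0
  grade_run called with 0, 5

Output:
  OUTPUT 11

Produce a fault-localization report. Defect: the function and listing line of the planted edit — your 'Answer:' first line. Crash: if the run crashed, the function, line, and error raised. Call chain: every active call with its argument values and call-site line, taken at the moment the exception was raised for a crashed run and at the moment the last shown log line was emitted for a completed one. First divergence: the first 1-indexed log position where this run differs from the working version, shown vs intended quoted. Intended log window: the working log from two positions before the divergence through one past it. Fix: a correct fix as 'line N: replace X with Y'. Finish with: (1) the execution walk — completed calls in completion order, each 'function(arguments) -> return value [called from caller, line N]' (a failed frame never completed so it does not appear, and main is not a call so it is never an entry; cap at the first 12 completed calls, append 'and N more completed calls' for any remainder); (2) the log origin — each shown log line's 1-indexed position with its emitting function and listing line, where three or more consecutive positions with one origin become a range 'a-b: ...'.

Answer: the defect is in main at line 46.
The tell: Nothing in the log betrays the bug — only the output does.
Call chain: main -> grade_run(0, 5) (called at line 45).
First divergence: there is none — every log position agrees.
Execution walk:
  tally_events([7, 7, 2, 10, 11, 11]) -> 48  [called from verify_load, line 25]
  collect_span([7, 7, 2, 10, 11, 11], 11) -> 2  [called from verify_load, line 26]
  index_entries(48, 2) -> 0  [called from verify_load, line 28]
  verify_load([7, 7, 2, 10, 11, 11], 11) -> 0  [called from main, line 43]
  grade_run(0, 5) -> 27  [called from main, line 45]
Origin of each log line:
  1: emitted by main (line 42)
  2: emitted by verify_load (line 24)
  3: emitted by tally_events (line 2)
  4: emitted by tally_events (line 6)
  5: emitted by collect_span (line 10)
  6-11: emitted by collect_span (line 15)
  12: emitted by verify_load (line 27)
  13: emitted by main (line 44)
  14: emitted by grade_run (line 31)
A correct fix: line 46: replace `span` with `quota`.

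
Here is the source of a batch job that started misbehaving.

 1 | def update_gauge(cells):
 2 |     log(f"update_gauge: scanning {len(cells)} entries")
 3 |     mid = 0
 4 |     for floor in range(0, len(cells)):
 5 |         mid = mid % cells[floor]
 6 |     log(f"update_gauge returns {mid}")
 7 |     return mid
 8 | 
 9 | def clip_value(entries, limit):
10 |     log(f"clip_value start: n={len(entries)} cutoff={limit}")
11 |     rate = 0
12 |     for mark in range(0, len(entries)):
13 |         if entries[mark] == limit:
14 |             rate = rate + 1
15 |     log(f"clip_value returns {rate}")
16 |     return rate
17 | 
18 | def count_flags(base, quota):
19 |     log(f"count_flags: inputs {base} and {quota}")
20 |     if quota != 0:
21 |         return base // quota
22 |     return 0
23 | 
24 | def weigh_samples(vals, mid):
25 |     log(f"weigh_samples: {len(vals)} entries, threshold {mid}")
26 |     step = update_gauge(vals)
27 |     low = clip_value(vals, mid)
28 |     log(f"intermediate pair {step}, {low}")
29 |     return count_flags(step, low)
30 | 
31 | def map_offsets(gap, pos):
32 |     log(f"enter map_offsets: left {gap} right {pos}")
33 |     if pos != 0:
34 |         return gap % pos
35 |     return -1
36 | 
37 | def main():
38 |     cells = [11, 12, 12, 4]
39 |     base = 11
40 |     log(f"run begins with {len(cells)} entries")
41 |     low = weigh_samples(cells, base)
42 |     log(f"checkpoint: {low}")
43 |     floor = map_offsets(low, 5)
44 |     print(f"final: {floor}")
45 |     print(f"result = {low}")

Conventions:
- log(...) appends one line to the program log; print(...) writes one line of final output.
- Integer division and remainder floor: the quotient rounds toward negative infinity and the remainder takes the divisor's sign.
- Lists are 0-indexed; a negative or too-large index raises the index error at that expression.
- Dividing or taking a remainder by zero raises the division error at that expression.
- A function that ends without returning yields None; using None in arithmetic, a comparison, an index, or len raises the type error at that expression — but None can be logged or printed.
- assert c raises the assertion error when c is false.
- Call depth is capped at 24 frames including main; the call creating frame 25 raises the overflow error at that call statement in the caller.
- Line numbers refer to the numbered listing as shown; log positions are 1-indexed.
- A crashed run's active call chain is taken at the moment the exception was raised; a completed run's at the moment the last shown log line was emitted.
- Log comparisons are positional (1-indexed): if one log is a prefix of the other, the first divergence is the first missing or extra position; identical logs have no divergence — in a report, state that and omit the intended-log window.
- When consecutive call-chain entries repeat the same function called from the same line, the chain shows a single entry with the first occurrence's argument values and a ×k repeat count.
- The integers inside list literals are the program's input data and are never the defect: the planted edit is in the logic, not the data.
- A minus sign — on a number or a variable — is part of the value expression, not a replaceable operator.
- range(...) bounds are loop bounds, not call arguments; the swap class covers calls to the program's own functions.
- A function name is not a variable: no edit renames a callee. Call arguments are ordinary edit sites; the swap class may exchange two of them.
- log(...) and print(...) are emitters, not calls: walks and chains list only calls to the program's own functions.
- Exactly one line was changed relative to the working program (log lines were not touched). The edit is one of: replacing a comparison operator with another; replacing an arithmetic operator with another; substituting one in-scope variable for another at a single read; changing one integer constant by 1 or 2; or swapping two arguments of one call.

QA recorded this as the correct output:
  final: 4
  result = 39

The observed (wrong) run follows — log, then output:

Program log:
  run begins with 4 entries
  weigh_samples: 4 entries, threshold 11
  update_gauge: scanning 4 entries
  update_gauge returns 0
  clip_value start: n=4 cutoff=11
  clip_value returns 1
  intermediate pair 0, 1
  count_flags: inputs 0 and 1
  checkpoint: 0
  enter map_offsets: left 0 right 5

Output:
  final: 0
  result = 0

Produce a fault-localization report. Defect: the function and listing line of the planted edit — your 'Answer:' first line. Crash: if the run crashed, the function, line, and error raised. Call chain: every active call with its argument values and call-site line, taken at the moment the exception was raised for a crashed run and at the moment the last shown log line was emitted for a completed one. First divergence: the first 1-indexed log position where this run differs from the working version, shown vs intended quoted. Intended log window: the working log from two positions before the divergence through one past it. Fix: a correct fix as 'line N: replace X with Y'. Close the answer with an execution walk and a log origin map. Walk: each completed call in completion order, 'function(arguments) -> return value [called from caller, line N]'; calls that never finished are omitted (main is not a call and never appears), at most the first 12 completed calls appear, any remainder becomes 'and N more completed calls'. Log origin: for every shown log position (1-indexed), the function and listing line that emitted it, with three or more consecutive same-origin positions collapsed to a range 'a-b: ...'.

Answer: the defect is in update_gauge at line 5.
Key observation: At log position 4 the runs split — shown 'update_gauge returns 0', but the working version logs 'update_gauge returns 39'.
Call chain: main -> map_offsets(0, 5) (called at line 43).
First divergence: position 4; shown 'update_gauge returns 0' vs intended 'update_gauge returns 39'.
Intended log window:
  2: weigh_samples: 4 entries, threshold 11
  3: update_gauge: scanning 4 entries
  4: update_gauge returns 39
  5: clip_value start: n=4 cutoff=11
Execution walk:
  update_gauge([11, 12, 12, 4]) -> 0  [called from weigh_samples, line 26]
  clip_value([11, 12, 12, 4], 11) -> 1  [called from weigh_samples, line 27]
  count_flags(0, 1) -> 0  [called from weigh_samples, line 29]
  weigh_samples([11, 12, 12, 4], 11) -> 0  [called from main, line 41]
  map_offsets(0, 5) -> 0  [called from main, line 43]
Origin of each log line:
  1: from main, line 40
  2: from weigh_samples, line 25
  3: from update_gauge, line 2
  4: from update_gauge, line 6
  5: from clip_value, line 10
  6: from clip_value, line 15
  7: from weigh_samples, line 28
  8: from count_flags, line 19
  9: from main, line 42
  10: from map_offsets, line 32
A correct fix: line 5: replace `%` with `+`.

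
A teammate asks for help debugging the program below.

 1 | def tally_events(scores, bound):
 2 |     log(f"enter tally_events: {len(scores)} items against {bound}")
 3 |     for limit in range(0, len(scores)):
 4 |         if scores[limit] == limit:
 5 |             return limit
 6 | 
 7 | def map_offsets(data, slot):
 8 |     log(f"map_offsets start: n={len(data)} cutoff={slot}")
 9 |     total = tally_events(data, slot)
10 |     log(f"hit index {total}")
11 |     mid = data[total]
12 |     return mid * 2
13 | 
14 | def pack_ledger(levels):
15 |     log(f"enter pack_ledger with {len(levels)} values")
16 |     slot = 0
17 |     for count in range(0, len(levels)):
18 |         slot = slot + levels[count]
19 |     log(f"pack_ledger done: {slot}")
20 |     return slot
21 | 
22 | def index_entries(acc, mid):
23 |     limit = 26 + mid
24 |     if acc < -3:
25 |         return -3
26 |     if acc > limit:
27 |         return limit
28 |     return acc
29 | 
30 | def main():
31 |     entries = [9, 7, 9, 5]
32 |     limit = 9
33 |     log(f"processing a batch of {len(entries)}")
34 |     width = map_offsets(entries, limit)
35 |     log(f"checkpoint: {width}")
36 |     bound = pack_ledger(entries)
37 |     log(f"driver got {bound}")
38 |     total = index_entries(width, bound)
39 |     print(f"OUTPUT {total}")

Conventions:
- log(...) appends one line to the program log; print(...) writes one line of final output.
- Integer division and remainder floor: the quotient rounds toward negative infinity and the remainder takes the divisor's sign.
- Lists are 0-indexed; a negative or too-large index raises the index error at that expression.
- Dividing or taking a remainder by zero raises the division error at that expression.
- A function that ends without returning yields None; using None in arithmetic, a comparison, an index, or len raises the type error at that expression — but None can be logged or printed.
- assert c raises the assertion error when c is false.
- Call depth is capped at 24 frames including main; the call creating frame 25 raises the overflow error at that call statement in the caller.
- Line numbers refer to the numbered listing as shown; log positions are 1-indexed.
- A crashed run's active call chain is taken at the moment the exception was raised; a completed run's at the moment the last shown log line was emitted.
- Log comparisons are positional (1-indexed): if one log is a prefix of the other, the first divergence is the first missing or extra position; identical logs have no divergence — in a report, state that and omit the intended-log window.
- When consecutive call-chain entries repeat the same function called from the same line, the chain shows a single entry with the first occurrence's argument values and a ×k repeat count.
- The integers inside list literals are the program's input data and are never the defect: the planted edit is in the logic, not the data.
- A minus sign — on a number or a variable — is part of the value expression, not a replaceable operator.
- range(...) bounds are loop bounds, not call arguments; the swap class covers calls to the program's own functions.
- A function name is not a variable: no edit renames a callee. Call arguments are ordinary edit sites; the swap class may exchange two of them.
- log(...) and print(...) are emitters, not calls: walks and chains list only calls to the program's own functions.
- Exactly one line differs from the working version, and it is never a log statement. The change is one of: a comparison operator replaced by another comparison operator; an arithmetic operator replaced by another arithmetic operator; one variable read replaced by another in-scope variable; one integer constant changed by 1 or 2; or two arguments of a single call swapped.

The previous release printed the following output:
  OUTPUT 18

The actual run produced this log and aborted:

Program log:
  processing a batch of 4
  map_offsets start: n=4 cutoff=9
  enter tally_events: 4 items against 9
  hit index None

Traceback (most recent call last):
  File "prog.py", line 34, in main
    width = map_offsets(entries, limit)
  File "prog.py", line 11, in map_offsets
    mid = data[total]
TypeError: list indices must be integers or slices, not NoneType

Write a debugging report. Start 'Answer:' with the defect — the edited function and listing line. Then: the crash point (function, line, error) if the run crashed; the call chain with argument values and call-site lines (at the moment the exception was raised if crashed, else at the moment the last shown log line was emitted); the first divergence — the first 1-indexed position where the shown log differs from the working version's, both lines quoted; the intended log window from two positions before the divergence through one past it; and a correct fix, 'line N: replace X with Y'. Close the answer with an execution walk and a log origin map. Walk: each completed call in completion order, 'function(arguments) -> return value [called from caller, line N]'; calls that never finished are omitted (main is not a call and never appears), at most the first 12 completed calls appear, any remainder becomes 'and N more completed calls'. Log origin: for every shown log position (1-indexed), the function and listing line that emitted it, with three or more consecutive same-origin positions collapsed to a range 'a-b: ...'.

Answer: the defect is in tally_events at line 4.
Key observation: The earliest visible damage is log position 4 — 'hit index None' rather than the intended 'hit index 0'.
Crash: map_offsets, line 11, TypeError.
Call chain: main -> map_offsets([9, 7, 9, 5], 9) (called at line 34).
First divergence: at position 4 the run shows 'hit index None' where the working version logs 'hit index 0'.
Intended log window:
  2: map_offsets start: n=4 cutoff=9
  3: enter tally_events: 4 items against 9
  4: hit index 0
  5: checkpoint: 18
Execution walk:
  tally_events([9, 7, 9, 5], 9) -> None  [called from map_offsets, line 9]
Log origin:
  1: from main, line 33
  2: from map_offsets, line 8
  3: from tally_events, line 2
  4: from map_offsets, line 10
A correct fix: line 4: replace `scores[limit] == limit` with `scores[limit] == bound`.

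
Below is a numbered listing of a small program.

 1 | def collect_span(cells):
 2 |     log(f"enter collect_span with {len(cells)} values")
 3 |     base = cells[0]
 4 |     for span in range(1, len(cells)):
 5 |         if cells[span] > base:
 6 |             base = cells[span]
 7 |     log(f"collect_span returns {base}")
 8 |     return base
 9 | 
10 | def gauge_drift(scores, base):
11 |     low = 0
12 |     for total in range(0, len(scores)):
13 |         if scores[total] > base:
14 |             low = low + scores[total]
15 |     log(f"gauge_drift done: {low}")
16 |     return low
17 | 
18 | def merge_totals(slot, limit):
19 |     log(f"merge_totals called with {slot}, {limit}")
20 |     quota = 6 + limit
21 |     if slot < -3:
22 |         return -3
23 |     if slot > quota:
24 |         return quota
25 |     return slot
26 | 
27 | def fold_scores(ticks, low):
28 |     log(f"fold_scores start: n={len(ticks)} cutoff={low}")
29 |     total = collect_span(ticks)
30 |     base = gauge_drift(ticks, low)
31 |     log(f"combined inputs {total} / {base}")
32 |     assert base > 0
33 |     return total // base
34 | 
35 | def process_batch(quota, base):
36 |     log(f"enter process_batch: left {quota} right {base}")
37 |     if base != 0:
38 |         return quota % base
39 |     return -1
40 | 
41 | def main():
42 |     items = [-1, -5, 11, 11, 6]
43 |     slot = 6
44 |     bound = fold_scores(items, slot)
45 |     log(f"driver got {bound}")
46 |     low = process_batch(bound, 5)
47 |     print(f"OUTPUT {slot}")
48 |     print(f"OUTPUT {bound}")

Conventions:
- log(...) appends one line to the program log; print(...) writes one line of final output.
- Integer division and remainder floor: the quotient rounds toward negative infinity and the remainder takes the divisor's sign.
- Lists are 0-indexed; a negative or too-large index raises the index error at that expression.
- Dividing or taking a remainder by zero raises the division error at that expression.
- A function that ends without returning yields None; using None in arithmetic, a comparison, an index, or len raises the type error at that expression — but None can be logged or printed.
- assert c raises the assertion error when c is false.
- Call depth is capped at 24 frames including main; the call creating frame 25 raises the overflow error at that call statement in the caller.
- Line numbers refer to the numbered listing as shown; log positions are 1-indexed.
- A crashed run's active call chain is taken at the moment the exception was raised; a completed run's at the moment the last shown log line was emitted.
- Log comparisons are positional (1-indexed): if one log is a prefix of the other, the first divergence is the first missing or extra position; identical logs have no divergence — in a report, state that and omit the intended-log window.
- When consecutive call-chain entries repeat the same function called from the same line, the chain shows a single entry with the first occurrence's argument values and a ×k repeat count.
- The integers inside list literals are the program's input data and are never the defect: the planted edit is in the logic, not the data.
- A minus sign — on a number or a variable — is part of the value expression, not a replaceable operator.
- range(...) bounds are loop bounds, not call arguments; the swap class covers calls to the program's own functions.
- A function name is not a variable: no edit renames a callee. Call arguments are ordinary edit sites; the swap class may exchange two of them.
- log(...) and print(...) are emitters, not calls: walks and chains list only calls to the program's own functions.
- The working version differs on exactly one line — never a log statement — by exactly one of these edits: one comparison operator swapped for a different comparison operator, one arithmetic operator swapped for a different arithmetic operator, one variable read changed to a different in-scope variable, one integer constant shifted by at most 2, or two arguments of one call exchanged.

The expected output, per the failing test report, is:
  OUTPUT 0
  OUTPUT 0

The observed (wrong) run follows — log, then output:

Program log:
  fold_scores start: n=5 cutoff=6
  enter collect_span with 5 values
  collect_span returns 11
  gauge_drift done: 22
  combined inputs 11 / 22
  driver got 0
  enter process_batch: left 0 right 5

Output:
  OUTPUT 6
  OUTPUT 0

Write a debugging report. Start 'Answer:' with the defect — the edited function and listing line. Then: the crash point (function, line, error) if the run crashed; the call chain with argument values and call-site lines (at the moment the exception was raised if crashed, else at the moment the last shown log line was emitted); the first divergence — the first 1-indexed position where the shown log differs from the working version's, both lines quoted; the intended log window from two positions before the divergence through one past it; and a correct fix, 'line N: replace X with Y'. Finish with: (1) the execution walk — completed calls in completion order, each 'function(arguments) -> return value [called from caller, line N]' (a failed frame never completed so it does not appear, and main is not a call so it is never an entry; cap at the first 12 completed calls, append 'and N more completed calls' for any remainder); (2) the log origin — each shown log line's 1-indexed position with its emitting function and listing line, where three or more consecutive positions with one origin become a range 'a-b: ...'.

Answer: the defect is in main at line 47.
The tell: No log line changed; the fault shows up purely in the output.
Call chain: main -> process_batch(0, 5) (called at line 46).
First divergence: none; the two logs match at every position.
Execution walk:
  collect_span([-1, -5, 11, 11, 6]) -> 11  [called from fold_scores, line 29]
  gauge_drift([-1, -5, 11, 11, 6], 6) -> 22  [called from fold_scores, line 30]
  fold_scores([-1, -5, 11, 11, 6], 6) -> 0  [called from main, line 44]
  process_batch(0, 5) -> 0  [called from main, line 46]
Log origin:
  1: logged in fold_scores at line 28
  2: logged in collect_span at line 2
  3: logged in collect_span at line 7
  4: logged in gauge_drift at line 15
  5: logged in fold_scores at line 31
  6: logged in main at line 45
  7: logged in process_batch at line 36
A correct fix: line 47: replace `slot` with `low`.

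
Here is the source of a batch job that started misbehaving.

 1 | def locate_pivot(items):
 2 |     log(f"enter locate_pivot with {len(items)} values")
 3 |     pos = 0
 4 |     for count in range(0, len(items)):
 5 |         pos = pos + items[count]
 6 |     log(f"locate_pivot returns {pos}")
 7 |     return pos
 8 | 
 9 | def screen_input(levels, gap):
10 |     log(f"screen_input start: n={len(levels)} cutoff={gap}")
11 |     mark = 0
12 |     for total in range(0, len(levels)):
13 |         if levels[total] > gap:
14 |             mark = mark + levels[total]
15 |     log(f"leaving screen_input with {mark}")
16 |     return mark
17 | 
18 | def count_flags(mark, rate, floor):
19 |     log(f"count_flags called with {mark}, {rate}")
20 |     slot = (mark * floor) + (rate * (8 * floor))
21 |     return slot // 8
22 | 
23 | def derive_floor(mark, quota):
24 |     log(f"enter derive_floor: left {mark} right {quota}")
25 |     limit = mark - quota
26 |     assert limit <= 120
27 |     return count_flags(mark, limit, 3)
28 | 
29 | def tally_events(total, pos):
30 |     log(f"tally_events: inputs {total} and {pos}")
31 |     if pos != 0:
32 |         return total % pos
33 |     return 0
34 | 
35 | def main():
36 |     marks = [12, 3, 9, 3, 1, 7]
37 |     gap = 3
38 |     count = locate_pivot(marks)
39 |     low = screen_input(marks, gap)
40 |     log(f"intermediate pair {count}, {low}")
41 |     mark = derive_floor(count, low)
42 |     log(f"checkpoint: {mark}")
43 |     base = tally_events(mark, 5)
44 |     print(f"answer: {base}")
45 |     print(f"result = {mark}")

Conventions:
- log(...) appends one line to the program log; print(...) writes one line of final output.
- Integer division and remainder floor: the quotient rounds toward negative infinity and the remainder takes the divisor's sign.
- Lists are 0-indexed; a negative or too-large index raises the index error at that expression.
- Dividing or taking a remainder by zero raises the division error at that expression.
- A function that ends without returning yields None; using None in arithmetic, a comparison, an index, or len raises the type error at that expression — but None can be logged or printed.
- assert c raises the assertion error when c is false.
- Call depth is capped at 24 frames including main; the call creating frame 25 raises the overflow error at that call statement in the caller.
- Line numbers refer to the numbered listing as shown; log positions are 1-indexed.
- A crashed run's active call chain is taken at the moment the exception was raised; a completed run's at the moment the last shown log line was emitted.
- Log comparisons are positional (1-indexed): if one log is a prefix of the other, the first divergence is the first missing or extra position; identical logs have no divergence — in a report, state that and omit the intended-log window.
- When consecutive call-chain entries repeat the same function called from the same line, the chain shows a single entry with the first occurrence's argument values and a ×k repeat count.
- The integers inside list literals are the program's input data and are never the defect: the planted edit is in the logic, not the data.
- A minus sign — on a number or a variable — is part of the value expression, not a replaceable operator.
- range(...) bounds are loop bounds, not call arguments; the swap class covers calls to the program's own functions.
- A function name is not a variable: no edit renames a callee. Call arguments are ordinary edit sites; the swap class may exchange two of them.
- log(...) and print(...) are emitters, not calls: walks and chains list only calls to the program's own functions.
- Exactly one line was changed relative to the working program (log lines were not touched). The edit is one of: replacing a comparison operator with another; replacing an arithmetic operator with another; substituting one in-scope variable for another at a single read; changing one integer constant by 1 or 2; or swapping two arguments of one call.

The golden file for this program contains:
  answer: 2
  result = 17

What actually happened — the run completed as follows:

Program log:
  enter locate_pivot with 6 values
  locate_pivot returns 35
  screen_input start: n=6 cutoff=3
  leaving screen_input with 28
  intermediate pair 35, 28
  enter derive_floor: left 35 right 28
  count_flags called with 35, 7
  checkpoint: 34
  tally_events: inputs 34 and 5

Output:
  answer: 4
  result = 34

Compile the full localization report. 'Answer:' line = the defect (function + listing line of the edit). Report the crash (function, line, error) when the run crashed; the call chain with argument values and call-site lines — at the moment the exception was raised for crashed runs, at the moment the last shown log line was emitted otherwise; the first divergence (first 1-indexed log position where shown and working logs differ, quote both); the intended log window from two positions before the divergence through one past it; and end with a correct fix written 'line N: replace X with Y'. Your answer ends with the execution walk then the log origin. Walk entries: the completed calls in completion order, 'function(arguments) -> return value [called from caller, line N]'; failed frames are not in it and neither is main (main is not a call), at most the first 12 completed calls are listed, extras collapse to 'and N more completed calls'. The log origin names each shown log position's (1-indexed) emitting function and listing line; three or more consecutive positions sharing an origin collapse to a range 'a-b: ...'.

Answer: the defect is in count_flags at line 20.
The tell: Everything matches until log position 8, which reads 'checkpoint: 34' in place of 'checkpoint: 17'.
Call chain: main -> tally_events(34, 5) (called at line 43).
First divergence: position 8 — the shown line 'checkpoint: 34' should read 'checkpoint: 17'.
Intended log window:
  6: enter derive_floor: left 35 right 28
  7: count_flags called with 35, 7
  8: checkpoint: 17
  9: tally_events: inputs 17 and 5
Execution walk:
  locate_pivot([12, 3, 9, 3, 1, 7]) -> 35  [called from main, line 38]
  screen_input([12, 3, 9, 3, 1, 7], 3) -> 28  [called from main, line 39]
  count_flags(35, 7, 3) -> 34  [called from derive_floor, line 27]
  derive_floor(35, 28) -> 34  [called from main, line 41]
  tally_events(34, 5) -> 4  [called from main, line 43]
Log origin:
  1 — locate_pivot, line 2
  2 — locate_pivot, line 6
  3 — screen_input, line 10
  4 — screen_input, line 15
  5 — main, line 40
  6 — derive_floor, line 24
  7 — count_flags, line 19
  8 — main, line 42
  9 — tally_events, line 30
A correct fix: line 20: replace `8 * floor` with `8 - floor`.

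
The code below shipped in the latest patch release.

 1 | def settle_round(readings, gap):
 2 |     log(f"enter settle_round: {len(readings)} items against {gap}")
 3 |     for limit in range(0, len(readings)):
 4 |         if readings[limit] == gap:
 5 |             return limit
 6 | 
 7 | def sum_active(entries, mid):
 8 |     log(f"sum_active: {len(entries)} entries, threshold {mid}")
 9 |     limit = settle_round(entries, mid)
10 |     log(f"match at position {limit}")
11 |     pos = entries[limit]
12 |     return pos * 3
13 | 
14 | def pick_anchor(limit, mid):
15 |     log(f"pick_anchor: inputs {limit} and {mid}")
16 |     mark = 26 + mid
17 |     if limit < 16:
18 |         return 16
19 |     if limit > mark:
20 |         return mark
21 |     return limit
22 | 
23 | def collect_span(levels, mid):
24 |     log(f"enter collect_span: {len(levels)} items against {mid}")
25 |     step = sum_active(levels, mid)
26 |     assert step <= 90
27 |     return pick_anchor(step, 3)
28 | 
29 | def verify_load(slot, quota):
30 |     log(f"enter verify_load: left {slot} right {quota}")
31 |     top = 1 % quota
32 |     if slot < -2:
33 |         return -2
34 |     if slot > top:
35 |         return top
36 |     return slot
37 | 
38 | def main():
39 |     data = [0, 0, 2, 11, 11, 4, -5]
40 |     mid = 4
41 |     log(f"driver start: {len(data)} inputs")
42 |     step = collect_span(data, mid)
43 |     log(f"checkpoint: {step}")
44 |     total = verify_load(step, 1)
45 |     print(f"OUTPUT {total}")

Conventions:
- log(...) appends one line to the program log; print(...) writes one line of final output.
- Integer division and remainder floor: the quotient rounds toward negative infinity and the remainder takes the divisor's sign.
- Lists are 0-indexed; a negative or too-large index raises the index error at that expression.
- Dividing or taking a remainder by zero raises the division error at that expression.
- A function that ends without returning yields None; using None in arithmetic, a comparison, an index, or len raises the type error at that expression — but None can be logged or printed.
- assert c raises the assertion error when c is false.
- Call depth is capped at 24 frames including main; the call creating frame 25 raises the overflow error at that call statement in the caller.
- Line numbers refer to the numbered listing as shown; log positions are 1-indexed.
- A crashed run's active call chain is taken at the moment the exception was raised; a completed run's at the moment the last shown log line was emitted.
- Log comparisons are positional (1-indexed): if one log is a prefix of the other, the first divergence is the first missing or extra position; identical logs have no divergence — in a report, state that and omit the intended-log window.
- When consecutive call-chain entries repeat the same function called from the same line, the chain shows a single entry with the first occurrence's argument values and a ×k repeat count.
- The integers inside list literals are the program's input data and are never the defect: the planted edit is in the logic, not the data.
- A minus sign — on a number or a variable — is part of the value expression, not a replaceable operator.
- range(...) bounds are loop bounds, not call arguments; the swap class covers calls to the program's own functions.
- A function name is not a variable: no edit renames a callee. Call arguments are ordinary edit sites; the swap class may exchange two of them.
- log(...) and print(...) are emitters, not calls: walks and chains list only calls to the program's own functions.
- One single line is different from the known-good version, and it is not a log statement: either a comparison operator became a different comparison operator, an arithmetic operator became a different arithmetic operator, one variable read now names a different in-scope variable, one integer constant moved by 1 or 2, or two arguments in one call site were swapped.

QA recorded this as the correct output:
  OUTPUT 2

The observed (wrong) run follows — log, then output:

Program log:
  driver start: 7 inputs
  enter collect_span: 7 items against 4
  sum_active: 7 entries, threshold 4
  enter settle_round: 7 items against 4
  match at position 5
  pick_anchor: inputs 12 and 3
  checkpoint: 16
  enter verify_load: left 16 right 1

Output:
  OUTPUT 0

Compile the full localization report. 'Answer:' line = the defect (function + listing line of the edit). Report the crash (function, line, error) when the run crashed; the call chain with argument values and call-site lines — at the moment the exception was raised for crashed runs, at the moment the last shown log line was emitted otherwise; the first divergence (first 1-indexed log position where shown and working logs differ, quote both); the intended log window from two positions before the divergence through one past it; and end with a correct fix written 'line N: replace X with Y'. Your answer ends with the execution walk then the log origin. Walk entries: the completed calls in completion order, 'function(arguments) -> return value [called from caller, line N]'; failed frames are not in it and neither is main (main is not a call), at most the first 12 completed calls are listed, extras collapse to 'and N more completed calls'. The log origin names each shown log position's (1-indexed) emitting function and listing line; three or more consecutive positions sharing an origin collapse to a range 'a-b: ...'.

Answer: the defect is in verify_load at line 31.
Core observation: The logs agree in full; only the final output differs.
Call chain: main -> verify_load(16, 1) (called at line 44).
First divergence: none — the logs agree in full.
Execution walk:
  settle_round([0, 0, 2, 11, 11, 4, -5], 4) -> 5  [called from sum_active, line 9]
  sum_active([0, 0, 2, 11, 11, 4, -5], 4) -> 12  [called from collect_span, line 25]
  pick_anchor(12, 3) -> 16  [called from collect_span, line 27]
  collect_span([0, 0, 2, 11, 11, 4, -5], 4) -> 16  [called from main, line 42]
  verify_load(16, 1) -> 0  [called from main, line 44]
Log origins:
  1: emitted by main (line 41)
  2: emitted by collect_span (line 24)
  3: emitted by sum_active (line 8)
  4: emitted by settle_round (line 2)
  5: emitted by sum_active (line 10)
  6: emitted by pick_anchor (line 15)
  7: emitted by main (line 43)
  8: emitted by verify_load (line 30)
A correct fix: line 31: replace `%` with `+`.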